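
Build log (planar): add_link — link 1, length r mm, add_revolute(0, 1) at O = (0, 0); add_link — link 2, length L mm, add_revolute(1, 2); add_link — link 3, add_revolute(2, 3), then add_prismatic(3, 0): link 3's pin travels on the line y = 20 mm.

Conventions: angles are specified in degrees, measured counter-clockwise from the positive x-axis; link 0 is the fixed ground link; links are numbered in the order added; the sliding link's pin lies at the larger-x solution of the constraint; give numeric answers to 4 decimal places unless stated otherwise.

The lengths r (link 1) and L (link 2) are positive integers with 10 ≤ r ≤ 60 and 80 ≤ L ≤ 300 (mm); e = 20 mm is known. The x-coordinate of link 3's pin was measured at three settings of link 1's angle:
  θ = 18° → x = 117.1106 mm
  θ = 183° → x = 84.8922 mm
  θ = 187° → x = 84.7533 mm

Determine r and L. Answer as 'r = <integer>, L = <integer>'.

constraint per measurement: (x − r cos θ)² + (r sin θ − e)² = L²
subtracting the θ₁ and θ₂ equations cancels the r² and L² terms:
r = (x₁² − x₂²) / (2[(x₁cos θ₁ + e sin θ₁) − (x₂cos θ₂ + e sin θ₂)]) = 16.0000 → r = 16
L² = (x₁ − r cos θ₁)² + (r sin θ₁ − e)² = 10609.0002 → L = 103.0000 → L = 103
check at θ₃=187°: x = 84.7533 (printed 84.7533) ✓

r = 16, L = 103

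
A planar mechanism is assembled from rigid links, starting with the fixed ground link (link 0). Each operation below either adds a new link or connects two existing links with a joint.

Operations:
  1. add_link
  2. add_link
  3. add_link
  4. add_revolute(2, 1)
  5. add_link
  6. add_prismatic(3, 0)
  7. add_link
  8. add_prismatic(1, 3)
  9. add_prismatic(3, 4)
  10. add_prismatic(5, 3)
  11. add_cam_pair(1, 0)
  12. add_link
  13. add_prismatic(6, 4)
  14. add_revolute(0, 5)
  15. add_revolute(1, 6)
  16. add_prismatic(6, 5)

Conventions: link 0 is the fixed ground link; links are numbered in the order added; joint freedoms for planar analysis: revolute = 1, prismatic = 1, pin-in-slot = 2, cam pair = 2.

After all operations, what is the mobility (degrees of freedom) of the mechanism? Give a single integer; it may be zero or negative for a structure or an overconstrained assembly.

ground; <1,0,0>
#1 <2,0,0>
#2 <3,0,0>
#3 <4,0,0>
R:2↔1 J1 <4,1,0>
#4 <5,1,0>
P:3↔0 J1 <5,2,0>
#5 <6,2,0>
P:1↔3 J1 <6,3,0>
P:3↔4 J1 <6,4,0>
P:5↔3 J1 <6,5,0>
C:1↔0 J2 <6,5,1>
#6 <7,5,1>
P:6↔4 J1 <7,6,1>
R:0↔5 J1 <7,7,1>
R:1↔6 J1 <7,8,1>
P:6↔5 J1 <7,9,1>
3×6 − 2×9 − 1×1 = -1

M = -1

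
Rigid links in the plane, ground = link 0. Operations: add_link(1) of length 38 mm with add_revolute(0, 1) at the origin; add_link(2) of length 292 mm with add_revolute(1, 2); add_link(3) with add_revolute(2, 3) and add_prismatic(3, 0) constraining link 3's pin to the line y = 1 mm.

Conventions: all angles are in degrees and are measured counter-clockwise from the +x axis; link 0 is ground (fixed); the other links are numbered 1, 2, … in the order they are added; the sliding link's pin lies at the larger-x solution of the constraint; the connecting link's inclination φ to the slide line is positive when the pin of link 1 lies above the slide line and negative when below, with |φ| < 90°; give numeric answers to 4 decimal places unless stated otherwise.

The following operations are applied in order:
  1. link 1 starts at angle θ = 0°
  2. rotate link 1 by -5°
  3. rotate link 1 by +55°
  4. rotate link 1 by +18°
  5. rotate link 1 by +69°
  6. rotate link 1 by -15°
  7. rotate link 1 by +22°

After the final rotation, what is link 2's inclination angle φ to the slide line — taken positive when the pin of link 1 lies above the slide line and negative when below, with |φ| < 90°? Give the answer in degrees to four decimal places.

geometry: r = 38 mm, L = 292 mm, e = 1 mm; θ starts at 0°
rotate link 1 by -5°: θ ← 0° -5° = -5°
rotate link 1 by +55°: θ ← -5° +55° = 50°
rotate link 1 by +18°: θ ← 50° +18° = 68°
rotate link 1 by +69°: θ ← 68° +69° = 137°
rotate link 1 by -15°: θ ← 137° -15° = 122°
rotate link 1 by +22°: θ ← 122° +22° = 144°
h = r sin θ − e = 22.335840 − 1 = 21.335840
sin φ = h / L = 21.335840 / 292 = 0.07306794
φ = arcsin(0.07306794) = 4.190219°

4.1902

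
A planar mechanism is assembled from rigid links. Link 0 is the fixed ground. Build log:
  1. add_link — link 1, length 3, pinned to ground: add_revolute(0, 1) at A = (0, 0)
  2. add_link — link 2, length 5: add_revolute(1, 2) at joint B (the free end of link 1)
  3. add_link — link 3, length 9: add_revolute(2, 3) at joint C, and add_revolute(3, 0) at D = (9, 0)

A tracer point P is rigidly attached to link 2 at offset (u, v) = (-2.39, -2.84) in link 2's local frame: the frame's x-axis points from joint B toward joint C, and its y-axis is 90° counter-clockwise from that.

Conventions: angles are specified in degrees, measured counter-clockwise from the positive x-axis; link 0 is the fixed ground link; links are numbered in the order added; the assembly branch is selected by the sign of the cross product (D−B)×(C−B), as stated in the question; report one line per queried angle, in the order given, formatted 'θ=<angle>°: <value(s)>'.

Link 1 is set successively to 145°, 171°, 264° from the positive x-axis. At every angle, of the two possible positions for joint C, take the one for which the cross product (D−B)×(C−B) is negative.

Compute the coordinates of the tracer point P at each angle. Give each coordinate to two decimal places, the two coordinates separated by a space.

A=(0,0), D=(9.00,0)
θ=145°: B = A + 3.00·(cos145°, sin145°) = (-2.4575, 1.7207)
θ=145°: |BD| = 11.5859
θ=145°: circle(B,5.00) ∩ circle(D,9.00): a=3.3763, h=3.6879
θ=145°:   candidates: C₊=(1.4291,4.8663) cross=42.728; C₋=(0.3336,-2.4277) cross=-42.728
θ=145°:   branch - wants cross < 0 → take C=(0.3336,-2.4277) (cross=-42.728)
θ=145°: ex = (C−B)/|BC| = (0.5582,-0.8297); ey = (0.8297,0.5582)
θ=145°: P = B + -2.39·ex + -2.84·ey = (-6.1479,2.1184)
θ=171°: B = A + 3.00·(cos171°, sin171°) = (-2.9631, 0.4693)
θ=171°: |BD| = 11.9723
θ=171°: circle(B,5.00) ∩ circle(D,9.00): a=3.6474, h=3.4200
θ=171°:   candidates: C₊=(0.8156,3.7437) cross=40.945; C₋=(0.5475,-3.0911) cross=-40.945
θ=171°:   branch - wants cross < 0 → take C=(0.5475,-3.0911) (cross=-40.945)
θ=171°: ex = (C−B)/|BC| = (0.7021,-0.7121); ey = (0.7121,0.7021)
θ=171°: P = B + -2.39·ex + -2.84·ey = (-6.6634,0.1772)
θ=264°: B = A + 3.00·(cos264°, sin264°) = (-0.3136, -2.9836)
θ=264°: |BD| = 9.7798
θ=264°: circle(B,5.00) ∩ circle(D,9.00): a=2.0269, h=4.5708
θ=264°:   candidates: C₊=(0.2222,1.9876) cross=44.701; C₋=(3.0111,-6.7181) cross=-44.701
θ=264°:   branch - wants cross < 0 → take C=(3.0111,-6.7181) (cross=-44.701)
θ=264°: ex = (C−B)/|BC| = (0.6649,-0.7469); ey = (0.7469,0.6649)
θ=264°: P = B + -2.39·ex + -2.84·ey = (-4.0240,-3.0869)

θ=145°: -6.15 2.12
θ=171°: -6.66 0.18
θ=264°: -4.02 -3.09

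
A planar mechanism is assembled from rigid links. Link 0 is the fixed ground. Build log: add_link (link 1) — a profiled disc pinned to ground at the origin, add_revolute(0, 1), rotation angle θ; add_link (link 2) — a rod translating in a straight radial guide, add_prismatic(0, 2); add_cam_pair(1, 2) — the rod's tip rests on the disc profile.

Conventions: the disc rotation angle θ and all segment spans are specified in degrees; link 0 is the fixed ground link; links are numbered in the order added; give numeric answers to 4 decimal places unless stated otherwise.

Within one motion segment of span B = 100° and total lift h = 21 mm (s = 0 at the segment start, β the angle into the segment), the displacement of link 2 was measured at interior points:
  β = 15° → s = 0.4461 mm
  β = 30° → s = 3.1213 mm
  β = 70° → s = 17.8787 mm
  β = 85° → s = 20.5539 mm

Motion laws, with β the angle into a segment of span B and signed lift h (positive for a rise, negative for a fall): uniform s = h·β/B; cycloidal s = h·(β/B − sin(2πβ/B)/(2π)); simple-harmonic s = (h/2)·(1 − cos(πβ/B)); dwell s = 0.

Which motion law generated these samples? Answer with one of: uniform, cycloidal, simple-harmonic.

candidates at β/B = r: uniform s = h·r (linear in β); cycloidal s = h·(r − sin(2πr)/(2π)); simple-harmonic s = (h/2)(1 − cos(πr))
β=15°: printed 0.4461 | uniform 3.1500, cycloidal 0.4461, simple-harmonic 1.1444
β=30°: printed 3.1213 | uniform 6.3000, cycloidal 3.1213, simple-harmonic 4.3283
β=70°: printed 17.8787 | uniform 14.7000, cycloidal 17.8787, simple-harmonic 16.6717
β=85°: printed 20.5539 | uniform 17.8500, cycloidal 20.5539, simple-harmonic 19.8556
only one law matches every sample → cycloidal

cycloidal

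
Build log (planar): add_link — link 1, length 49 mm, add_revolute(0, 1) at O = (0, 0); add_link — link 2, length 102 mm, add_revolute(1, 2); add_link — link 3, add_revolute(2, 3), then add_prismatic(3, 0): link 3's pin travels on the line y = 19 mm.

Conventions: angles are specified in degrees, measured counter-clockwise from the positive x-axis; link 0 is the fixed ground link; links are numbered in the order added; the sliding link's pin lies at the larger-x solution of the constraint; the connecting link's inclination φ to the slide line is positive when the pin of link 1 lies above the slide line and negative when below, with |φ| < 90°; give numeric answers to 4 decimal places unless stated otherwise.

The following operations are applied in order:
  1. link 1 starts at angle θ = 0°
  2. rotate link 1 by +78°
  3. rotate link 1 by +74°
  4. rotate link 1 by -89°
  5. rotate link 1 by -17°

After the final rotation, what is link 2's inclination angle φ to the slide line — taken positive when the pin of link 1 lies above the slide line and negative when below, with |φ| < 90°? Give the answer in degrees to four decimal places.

geometry: r = 49 mm, L = 102 mm, e = 19 mm; θ starts at 0°
rotate link 1 by +78°: θ ← 0° +78° = 78°
rotate link 1 by +74°: θ ← 78° +74° = 152°
rotate link 1 by -89°: θ ← 152° -89° = 63°
rotate link 1 by -17°: θ ← 63° -17° = 46°
h = r sin θ − e = 35.247650 − 19 = 16.247650
sin φ = h / L = 16.247650 / 102 = 0.15929069
φ = arcsin(0.15929069) = 9.165728°

9.1657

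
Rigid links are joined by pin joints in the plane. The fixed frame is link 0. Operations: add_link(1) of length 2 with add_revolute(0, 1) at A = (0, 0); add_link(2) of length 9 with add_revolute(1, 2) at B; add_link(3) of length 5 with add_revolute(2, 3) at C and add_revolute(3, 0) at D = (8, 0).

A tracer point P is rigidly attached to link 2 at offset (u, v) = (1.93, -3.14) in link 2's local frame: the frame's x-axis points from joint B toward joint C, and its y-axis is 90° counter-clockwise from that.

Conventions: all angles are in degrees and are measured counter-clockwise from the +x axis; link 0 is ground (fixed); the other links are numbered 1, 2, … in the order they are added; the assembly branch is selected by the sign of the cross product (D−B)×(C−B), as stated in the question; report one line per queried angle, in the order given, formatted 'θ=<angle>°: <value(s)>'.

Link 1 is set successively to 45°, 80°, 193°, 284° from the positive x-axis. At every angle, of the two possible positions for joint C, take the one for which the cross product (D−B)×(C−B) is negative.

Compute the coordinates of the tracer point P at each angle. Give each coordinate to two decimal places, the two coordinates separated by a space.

A=(0,0), D=(8.00,0)
θ=45°: B = A + 2.00·(cos45°, sin45°) = (1.4142, 1.4142)
θ=45°: |BD| = 6.7359
θ=45°: circle(B,9.00) ∩ circle(D,5.00): a=7.5248, h=4.9374
θ=45°:   candidates: C₊=(9.8079,4.6617) cross=33.258; C₋=(7.7347,-4.9930) cross=-33.258
θ=45°:   branch - wants cross < 0 → take C=(7.7347,-4.9930) (cross=-33.258)
θ=45°: ex = (C−B)/|BC| = (0.7023,-0.7119); ey = (0.7119,0.7023)
θ=45°: P = B + 1.93·ex + -3.14·ey = (0.5342,-2.1649)
θ=80°: B = A + 2.00·(cos80°, sin80°) = (0.3473, 1.9696)
θ=80°: |BD| = 7.9021
θ=80°: circle(B,9.00) ∩ circle(D,5.00): a=7.4944, h=4.9834
θ=80°:   candidates: C₊=(8.8473,4.9277) cross=39.379; C₋=(6.3631,-4.7245) cross=-39.379
θ=80°:   branch - wants cross < 0 → take C=(6.3631,-4.7245) (cross=-39.379)
θ=80°: ex = (C−B)/|BC| = (0.6684,-0.7438); ey = (0.7438,0.6684)
θ=80°: P = B + 1.93·ex + -3.14·ey = (-0.6981,-1.5647)
θ=193°: B = A + 2.00·(cos193°, sin193°) = (-1.9487, -0.4499)
θ=193°: |BD| = 9.9589
θ=193°: circle(B,9.00) ∩ circle(D,5.00): a=7.7910, h=4.5056
θ=193°:   candidates: C₊=(5.6308,4.4030) cross=44.871; C₋=(6.0379,-4.5989) cross=-44.871
θ=193°:   branch - wants cross < 0 → take C=(6.0379,-4.5989) (cross=-44.871)
θ=193°: ex = (C−B)/|BC| = (0.8874,-0.4610); ey = (0.4610,0.8874)
θ=193°: P = B + 1.93·ex + -3.14·ey = (-1.6836,-4.1261)
θ=284°: B = A + 2.00·(cos284°, sin284°) = (0.4838, -1.9406)
θ=284°: |BD| = 7.7626
θ=284°: circle(B,9.00) ∩ circle(D,5.00): a=7.4883, h=4.9925
θ=284°:   candidates: C₊=(6.4863,4.7654) cross=38.755; C₋=(8.9825,-4.9025) cross=-38.755
θ=284°:   branch - wants cross < 0 → take C=(8.9825,-4.9025) (cross=-38.755)
θ=284°: ex = (C−B)/|BC| = (0.9443,-0.3291); ey = (0.3291,0.9443)
θ=284°: P = B + 1.93·ex + -3.14·ey = (1.2729,-5.5408)

θ=45°: 0.53 -2.16
θ=80°: -0.70 -1.56
θ=193°: -1.68 -4.13
θ=284°: 1.27 -5.54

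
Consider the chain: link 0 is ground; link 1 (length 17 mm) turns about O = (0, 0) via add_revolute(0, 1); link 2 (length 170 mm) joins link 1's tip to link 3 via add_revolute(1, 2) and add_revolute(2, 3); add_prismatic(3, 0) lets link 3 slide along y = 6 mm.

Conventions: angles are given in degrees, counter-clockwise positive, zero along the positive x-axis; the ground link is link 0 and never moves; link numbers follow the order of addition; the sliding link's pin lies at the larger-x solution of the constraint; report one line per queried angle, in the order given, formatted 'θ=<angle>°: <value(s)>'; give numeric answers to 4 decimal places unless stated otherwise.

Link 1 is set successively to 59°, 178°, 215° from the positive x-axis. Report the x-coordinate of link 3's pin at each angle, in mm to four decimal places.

geometry: r = 17 mm, L = 170 mm, e = 6 mm
θ=59°: crank pin P = (r cos θ, r sin θ) = (8.755647, 14.571844)
θ=59°: h = r sin θ − e = 14.571844 − 6 = 8.571844
θ=59°: x = r cos θ + √(L² − h²) = 8.755647 + 169.783755 = 178.539402
θ=178°: crank pin P = (r cos θ, r sin θ) = (-16.989644, 0.593291)
θ=178°: h = r sin θ − e = 0.593291 − 6 = -5.406709
θ=178°: x = r cos θ + √(L² − h²) = -16.989644 + 169.914000 = 152.924356
θ=215°: crank pin P = (r cos θ, r sin θ) = (-13.925585, -9.750799)
θ=215°: h = r sin θ − e = -9.750799 − 6 = -15.750799
θ=215°: x = r cos θ + √(L² − h²) = -13.925585 + 169.268758 = 155.343173

θ=59°: 178.5394
θ=178°: 152.9244
θ=215°: 155.3432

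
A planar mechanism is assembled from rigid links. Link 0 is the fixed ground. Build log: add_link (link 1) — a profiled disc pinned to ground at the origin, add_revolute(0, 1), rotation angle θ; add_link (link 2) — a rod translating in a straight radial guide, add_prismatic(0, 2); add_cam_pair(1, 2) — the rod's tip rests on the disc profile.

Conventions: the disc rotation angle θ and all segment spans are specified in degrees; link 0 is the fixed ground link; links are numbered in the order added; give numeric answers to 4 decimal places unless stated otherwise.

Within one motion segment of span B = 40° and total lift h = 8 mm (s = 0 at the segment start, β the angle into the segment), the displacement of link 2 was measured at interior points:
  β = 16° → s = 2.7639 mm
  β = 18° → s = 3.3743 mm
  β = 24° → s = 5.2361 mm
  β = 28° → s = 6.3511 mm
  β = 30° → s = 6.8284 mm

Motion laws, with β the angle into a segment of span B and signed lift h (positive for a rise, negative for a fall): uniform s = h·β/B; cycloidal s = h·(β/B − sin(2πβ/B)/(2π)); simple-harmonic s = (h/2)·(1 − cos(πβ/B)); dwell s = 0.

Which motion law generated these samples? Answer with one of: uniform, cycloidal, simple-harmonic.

candidates at β/B = r: uniform s = h·r (linear in β); cycloidal s = h·(r − sin(2πr)/(2π)); simple-harmonic s = (h/2)(1 − cos(πr))
β=16°: printed 2.7639 | uniform 3.2000, cycloidal 2.4516, simple-harmonic 2.7639
β=18°: printed 3.3743 | uniform 3.6000, cycloidal 3.2065, simple-harmonic 3.3743
β=24°: printed 5.2361 | uniform 4.8000, cycloidal 5.5484, simple-harmonic 5.2361
β=28°: printed 6.3511 | uniform 5.6000, cycloidal 6.8109, simple-harmonic 6.3511
β=30°: printed 6.8284 | uniform 6.0000, cycloidal 7.2732, simple-harmonic 6.8284
only one law matches every sample → simple-harmonic

simple-harmonic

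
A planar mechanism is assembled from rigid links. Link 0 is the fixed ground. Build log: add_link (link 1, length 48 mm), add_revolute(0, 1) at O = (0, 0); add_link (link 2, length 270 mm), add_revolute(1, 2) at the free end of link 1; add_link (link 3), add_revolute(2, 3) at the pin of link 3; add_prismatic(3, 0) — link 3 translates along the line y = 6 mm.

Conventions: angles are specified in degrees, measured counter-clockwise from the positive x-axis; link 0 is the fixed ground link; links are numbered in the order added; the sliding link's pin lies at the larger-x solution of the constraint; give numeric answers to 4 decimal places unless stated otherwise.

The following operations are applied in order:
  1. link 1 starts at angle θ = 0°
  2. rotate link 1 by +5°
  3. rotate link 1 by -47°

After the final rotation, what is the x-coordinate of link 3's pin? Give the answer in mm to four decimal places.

geometry: r = 48 mm, L = 270 mm, e = 6 mm; θ starts at 0°
rotate link 1 by +5°: θ ← 0° +5° = 5°
rotate link 1 by -47°: θ ← 5° -47° = -42°
crank pin P = (r cos θ, r sin θ) = (35.670952, -32.118269)
h = r sin θ − e = -32.118269 − 6 = -38.118269
x = r cos θ + √(L² − h²) = 35.670952 + 267.295712 = 302.966663

302.9667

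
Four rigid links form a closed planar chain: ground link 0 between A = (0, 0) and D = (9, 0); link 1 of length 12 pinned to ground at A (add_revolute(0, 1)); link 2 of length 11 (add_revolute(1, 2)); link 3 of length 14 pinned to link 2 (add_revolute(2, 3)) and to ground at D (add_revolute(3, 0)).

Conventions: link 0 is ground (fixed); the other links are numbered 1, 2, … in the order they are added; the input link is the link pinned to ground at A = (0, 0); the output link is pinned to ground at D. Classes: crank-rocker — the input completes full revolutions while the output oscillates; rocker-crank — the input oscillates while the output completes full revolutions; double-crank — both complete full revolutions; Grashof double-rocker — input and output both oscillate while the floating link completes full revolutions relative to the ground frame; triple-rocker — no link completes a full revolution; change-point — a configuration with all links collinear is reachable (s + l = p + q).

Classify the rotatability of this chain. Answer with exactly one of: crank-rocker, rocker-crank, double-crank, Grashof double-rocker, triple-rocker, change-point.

lengths: ground=9, input=12, coupler=11, output=14
sorted: s=9 (shortest), l=14 (longest), p+q=23
s + l = 23 vs p + q = 23
s + l = p + q → change-point (collinear configuration reachable)

change-point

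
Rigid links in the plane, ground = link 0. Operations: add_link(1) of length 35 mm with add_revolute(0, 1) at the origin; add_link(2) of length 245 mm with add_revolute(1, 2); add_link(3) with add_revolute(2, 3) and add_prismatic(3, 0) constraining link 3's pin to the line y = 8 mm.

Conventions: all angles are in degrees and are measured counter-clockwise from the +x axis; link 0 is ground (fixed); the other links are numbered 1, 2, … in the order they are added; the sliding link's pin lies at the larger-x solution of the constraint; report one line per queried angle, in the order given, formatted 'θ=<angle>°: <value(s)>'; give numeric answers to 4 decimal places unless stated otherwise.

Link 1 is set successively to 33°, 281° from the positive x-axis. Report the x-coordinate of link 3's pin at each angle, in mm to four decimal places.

geometry: r = 35 mm, L = 245 mm, e = 8 mm
θ=33°: crank pin P = (r cos θ, r sin θ) = (29.353470, 19.062366)
θ=33°: h = r sin θ − e = 19.062366 − 8 = 11.062366
θ=33°: x = r cos θ + √(L² − h²) = 29.353470 + 244.750126 = 274.103596
θ=281°: crank pin P = (r cos θ, r sin θ) = (6.678315, -34.356951)
θ=281°: h = r sin θ − e = -34.356951 − 8 = -42.356951
θ=281°: x = r cos θ + √(L² − h²) = 6.678315 + 241.310772 = 247.989087

θ=33°: 274.1036
θ=281°: 247.9891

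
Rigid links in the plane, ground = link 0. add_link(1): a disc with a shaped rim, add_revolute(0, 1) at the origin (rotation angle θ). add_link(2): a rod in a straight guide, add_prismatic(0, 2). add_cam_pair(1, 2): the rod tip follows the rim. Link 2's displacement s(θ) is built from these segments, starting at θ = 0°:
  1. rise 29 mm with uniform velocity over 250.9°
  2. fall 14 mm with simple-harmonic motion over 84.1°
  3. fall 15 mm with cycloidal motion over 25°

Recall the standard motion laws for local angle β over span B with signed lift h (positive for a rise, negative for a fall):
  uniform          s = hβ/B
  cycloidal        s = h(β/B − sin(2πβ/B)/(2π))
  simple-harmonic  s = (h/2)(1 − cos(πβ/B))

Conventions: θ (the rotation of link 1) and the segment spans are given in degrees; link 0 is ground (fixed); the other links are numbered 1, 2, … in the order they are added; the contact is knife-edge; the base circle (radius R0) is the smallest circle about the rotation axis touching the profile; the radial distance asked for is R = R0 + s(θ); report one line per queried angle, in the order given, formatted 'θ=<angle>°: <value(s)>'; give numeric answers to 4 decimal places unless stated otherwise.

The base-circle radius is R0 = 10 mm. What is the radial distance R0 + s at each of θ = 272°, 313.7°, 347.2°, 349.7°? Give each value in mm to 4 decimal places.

segment 1 (0° to 250.9°, uniform, h = 29) is passed completely: s = 0.0000 + (29) = 29.0000
θ = 272° falls in segment 2 (250.9° to 335°, simple-harmonic, h = -14): β = 272 − 250.9 = 21.1°, B = 84.1°; Δs = -14/2·(1 − cos(π·0.2509)) = -2.0641; s = 29.0000 − 2.0641 = 26.9359
θ = 313.7° falls in segment 2 (250.9° to 335°, simple-harmonic, h = -14): β = 313.7 − 250.9 = 62.8°, B = 84.1°; Δs = -14/2·(1 − cos(π·0.7467)) = -11.8986; s = 29.0000 − 11.8986 = 17.1014
segment 2 (250.9° to 335°, simple-harmonic, h = -14) is passed completely: s = 29.0000 + (-14) = 15.0000
θ = 347.2° falls in segment 3 (335° to 360°, cycloidal, h = -15): β = 347.2 − 335 = 12.2°, B = 25°; Δs = -15·(0.4880 − sin(2π·0.4880)/(2π)) = -7.1402; s = 15.0000 − 7.1402 = 7.8598
θ = 349.7° falls in segment 3 (335° to 360°, cycloidal, h = -15): β = 349.7 − 335 = 14.7°, B = 25°; Δs = -15·(0.5880 − sin(2π·0.5880)/(2π)) = -10.0738; s = 15.0000 − 10.0738 = 4.9262
θ=272°: R = R0 + s = 10 + 26.9359 = 36.9359
θ=313.7°: R = R0 + s = 10 + 17.1014 = 27.1014
θ=347.2°: R = R0 + s = 10 + 7.8598 = 17.8598
θ=349.7°: R = R0 + s = 10 + 4.9262 = 14.9262

θ=272°: 36.9359
θ=313.7°: 27.1014
θ=347.2°: 17.8598
θ=349.7°: 14.9262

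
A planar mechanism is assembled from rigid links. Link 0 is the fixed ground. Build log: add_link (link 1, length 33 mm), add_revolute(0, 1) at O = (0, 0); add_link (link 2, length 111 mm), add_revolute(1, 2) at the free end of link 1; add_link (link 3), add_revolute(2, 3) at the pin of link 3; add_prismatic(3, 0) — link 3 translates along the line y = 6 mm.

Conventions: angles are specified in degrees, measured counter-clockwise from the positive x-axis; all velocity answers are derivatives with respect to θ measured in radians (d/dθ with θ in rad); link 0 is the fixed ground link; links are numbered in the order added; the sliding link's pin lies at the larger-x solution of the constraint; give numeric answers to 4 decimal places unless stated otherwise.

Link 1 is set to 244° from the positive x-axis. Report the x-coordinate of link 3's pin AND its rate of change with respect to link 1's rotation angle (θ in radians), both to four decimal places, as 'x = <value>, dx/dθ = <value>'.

geometry: r = 33 mm, L = 111 mm, e = 6 mm
crank pin P = (r cos θ, r sin θ) = (-14.466248, -29.660204)
h = r sin θ − e = -29.660204 − 6 = -35.660204
x = r cos θ + √(L² − h²) = -14.466248 + 105.115888 = 90.649640
dx/dθ = −r sin θ − h·r cos θ/√(L² − h²) (θ in radians; h = -35.660204) = 24.752579

x = 90.6496, dx/dθ = 24.7526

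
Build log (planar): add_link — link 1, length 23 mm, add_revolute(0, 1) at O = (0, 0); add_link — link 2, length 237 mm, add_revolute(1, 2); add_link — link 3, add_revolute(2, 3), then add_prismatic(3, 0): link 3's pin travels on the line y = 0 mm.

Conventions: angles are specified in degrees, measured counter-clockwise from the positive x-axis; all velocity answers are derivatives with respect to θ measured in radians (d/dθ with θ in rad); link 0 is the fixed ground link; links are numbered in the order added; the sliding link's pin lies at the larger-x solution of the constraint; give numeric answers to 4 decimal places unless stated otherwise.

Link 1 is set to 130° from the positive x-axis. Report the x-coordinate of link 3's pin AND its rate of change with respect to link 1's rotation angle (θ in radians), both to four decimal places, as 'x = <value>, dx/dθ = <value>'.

geometry: r = 23 mm, L = 237 mm, e = 0 mm
crank pin P = (r cos θ, r sin θ) = (-14.784115, 17.619022)
h = r sin θ − e = 17.619022 − 0 = 17.619022
x = r cos θ + √(L² − h²) = -14.784115 + 236.344177 = 221.560062
dx/dθ = −r sin θ − h·r cos θ/√(L² − h²) (θ in radians; h = 17.619022) = -16.516894

x = 221.5601, dx/dθ = -16.5169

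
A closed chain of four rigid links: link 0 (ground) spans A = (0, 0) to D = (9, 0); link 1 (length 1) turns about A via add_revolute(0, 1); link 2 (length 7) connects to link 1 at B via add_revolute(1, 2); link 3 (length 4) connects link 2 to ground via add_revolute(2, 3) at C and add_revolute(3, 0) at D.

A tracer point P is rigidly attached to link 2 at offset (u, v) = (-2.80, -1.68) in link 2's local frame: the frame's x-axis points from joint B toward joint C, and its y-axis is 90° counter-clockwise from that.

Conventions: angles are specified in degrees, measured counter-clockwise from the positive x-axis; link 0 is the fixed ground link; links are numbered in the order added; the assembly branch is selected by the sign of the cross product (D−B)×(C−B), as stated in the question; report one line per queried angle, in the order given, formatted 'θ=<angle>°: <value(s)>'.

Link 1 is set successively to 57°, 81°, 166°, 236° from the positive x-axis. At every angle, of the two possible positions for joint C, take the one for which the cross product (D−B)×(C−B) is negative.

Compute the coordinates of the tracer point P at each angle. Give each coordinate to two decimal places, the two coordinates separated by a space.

A=(0,0), D=(9.00,0)
θ=57°: B = A + 1.00·(cos57°, sin57°) = (0.5446, 0.8387)
θ=57°: |BD| = 8.4969
θ=57°: circle(B,7.00) ∩ circle(D,4.00): a=6.1903, h=3.2680
θ=57°:   candidates: C₊=(7.0273,3.4797) cross=27.768; C₋=(6.3822,-3.0244) cross=-27.768
θ=57°:   branch - wants cross < 0 → take C=(6.3822,-3.0244) (cross=-27.768)
θ=57°: ex = (C−B)/|BC| = (0.8339,-0.5519); ey = (0.5519,0.8339)
θ=57°: P = B + -2.80·ex + -1.68·ey = (-2.7175,0.9829)
θ=81°: B = A + 1.00·(cos81°, sin81°) = (0.1564, 0.9877)
θ=81°: |BD| = 8.8985
θ=81°: circle(B,7.00) ∩ circle(D,4.00): a=6.3035, h=3.0440
θ=81°:   candidates: C₊=(6.7589,3.3132) cross=27.087; C₋=(6.0831,-2.7371) cross=-27.087
θ=81°:   branch - wants cross < 0 → take C=(6.0831,-2.7371) (cross=-27.087)
θ=81°: ex = (C−B)/|BC| = (0.8467,-0.5321); ey = (0.5321,0.8467)
θ=81°: P = B + -2.80·ex + -1.68·ey = (-3.1082,1.0552)
θ=166°: B = A + 1.00·(cos166°, sin166°) = (-0.9703, 0.2419)
θ=166°: |BD| = 9.9732
θ=166°: circle(B,7.00) ∩ circle(D,4.00): a=6.6410, h=2.2128
θ=166°:   candidates: C₊=(5.7225,2.2930) cross=22.069; C₋=(5.6151,-2.1313) cross=-22.069
θ=166°:   branch - wants cross < 0 → take C=(5.6151,-2.1313) (cross=-22.069)
θ=166°: ex = (C−B)/|BC| = (0.9408,-0.3390); ey = (0.3390,0.9408)
θ=166°: P = B + -2.80·ex + -1.68·ey = (-4.1740,-0.3893)
θ=236°: B = A + 1.00·(cos236°, sin236°) = (-0.5592, -0.8290)
θ=236°: |BD| = 9.5951
θ=236°: circle(B,7.00) ∩ circle(D,4.00): a=6.5172, h=2.5547
θ=236°:   candidates: C₊=(5.7129,2.2792) cross=24.513; C₋=(6.1543,-2.8111) cross=-24.513
θ=236°:   branch - wants cross < 0 → take C=(6.1543,-2.8111) (cross=-24.513)
θ=236°: ex = (C−B)/|BC| = (0.9591,-0.2831); ey = (0.2831,0.9591)
θ=236°: P = B + -2.80·ex + -1.68·ey = (-3.7203,-1.6475)

θ=57°: -2.72 0.98
θ=81°: -3.11 1.06
θ=166°: -4.17 -0.39
θ=236°: -3.72 -1.65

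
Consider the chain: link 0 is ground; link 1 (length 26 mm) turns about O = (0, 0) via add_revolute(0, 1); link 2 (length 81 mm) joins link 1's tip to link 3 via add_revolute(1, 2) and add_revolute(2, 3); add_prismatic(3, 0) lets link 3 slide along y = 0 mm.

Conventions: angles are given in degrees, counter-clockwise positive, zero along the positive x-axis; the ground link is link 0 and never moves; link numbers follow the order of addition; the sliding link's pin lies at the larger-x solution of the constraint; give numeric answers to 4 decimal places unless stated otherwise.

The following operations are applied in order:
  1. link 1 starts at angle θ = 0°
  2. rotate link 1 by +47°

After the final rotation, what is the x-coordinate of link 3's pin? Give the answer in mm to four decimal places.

geometry: r = 26 mm, L = 81 mm, e = 0 mm; θ starts at 0°
rotate link 1 by +47°: θ ← 0° +47° = 47°
crank pin P = (r cos θ, r sin θ) = (17.731957, 19.015196)
h = r sin θ − e = 19.015196 − 0 = 19.015196
x = r cos θ + √(L² − h²) = 17.731957 + 78.736410 = 96.468368

96.4684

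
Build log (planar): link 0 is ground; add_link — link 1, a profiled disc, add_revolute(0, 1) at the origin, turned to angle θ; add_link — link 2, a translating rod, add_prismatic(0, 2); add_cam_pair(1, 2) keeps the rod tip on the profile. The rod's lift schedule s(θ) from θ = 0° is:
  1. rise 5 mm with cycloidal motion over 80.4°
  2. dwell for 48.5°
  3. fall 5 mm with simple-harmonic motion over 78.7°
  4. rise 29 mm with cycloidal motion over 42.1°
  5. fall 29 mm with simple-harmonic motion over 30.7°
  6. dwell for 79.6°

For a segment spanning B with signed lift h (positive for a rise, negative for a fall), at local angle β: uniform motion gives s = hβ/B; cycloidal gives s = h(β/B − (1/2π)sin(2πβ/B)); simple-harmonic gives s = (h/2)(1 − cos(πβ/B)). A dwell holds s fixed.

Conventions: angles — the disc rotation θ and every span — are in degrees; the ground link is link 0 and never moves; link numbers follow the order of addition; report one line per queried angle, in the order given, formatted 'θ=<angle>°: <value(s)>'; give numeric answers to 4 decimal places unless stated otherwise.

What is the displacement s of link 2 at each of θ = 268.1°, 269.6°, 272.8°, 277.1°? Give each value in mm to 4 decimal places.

seg 1 [0°–80.4°] cycloidal, h=5: full span → s += 5 → s = 5.0000
seg 2 [80.4°–128.9°] dwell: s stays 5.0000
seg 3 [128.9°–207.6°] simple-harmonic, h=-5: full span → s += -5 → s = 0.0000
seg 4 [207.6°–249.7°] cycloidal, h=29: full span → s += 29 → s = 29.0000
seg 5 [249.7°–280.4°] simple-harmonic, h=-29: θ=268.1° here. β=18.4, B=30.7. -29/2·(1 − cos(π·0.5993)) = -18.9525 → s = 10.0475
seg 5 [249.7°–280.4°] simple-harmonic, h=-29: θ=269.6° here. β=19.9, B=30.7. -29/2·(1 − cos(π·0.6482)) = -21.0100 → s = 7.9900
seg 5 [249.7°–280.4°] simple-harmonic, h=-29: θ=272.8° here. β=23.1, B=30.7. -29/2·(1 − cos(π·0.7524)) = -24.8314 → s = 4.1686
seg 5 [249.7°–280.4°] simple-harmonic, h=-29: θ=277.1° here. β=27.4, B=30.7. -29/2·(1 − cos(π·0.8925)) = -28.1810 → s = 0.8190

θ=268.1°: 10.0475
θ=269.6°: 7.9900
θ=272.8°: 4.1686
θ=277.1°: 0.8190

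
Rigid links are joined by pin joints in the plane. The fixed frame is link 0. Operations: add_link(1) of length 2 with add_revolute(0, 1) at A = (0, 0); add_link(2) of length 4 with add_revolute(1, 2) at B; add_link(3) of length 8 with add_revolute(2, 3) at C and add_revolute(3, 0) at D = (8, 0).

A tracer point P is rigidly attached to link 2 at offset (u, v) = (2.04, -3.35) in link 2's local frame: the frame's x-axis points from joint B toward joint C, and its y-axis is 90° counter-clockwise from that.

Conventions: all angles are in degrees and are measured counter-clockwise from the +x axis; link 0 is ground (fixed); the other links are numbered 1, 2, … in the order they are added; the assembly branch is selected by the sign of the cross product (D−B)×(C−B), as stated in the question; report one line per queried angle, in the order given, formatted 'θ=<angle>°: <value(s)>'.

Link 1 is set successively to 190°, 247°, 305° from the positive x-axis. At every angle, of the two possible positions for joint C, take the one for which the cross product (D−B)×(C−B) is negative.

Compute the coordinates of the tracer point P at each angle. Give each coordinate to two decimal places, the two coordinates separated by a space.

A=(0,0), D=(8.00,0)
θ=190°: B = A + 2.00·(cos190°, sin190°) = (-1.9696, -0.3473)
θ=190°: |BD| = 9.9757
θ=190°: circle(B,4.00) ∩ circle(D,8.00): a=2.5820, h=3.0551
θ=190°:   candidates: C₊=(0.5044,2.7958) cross=30.476; C₋=(0.7172,-3.3106) cross=-30.476
θ=190°:   branch - wants cross < 0 → take C=(0.7172,-3.3106) (cross=-30.476)
θ=190°: ex = (C−B)/|BC| = (0.6717,-0.7408); ey = (0.7408,0.6717)
θ=190°: P = B + 2.04·ex + -3.35·ey = (-3.0811,-4.1088)
θ=247°: B = A + 2.00·(cos247°, sin247°) = (-0.7815, -1.8410)
θ=247°: |BD| = 8.9724
θ=247°: circle(B,4.00) ∩ circle(D,8.00): a=1.8113, h=3.5664
θ=247°:   candidates: C₊=(0.2595,2.0212) cross=31.999; C₋=(1.7231,-4.9599) cross=-31.999
θ=247°:   branch - wants cross < 0 → take C=(1.7231,-4.9599) (cross=-31.999)
θ=247°: ex = (C−B)/|BC| = (0.6261,-0.7797); ey = (0.7797,0.6261)
θ=247°: P = B + 2.04·ex + -3.35·ey = (-2.1162,-5.5292)
θ=305°: B = A + 2.00·(cos305°, sin305°) = (1.1472, -1.6383)
θ=305°: |BD| = 7.0460
θ=305°: circle(B,4.00) ∩ circle(D,8.00): a=0.1168, h=3.9983
θ=305°:   candidates: C₊=(0.3311,2.2776) cross=28.172; C₋=(2.1904,-5.4999) cross=-28.172
θ=305°:   branch - wants cross < 0 → take C=(2.1904,-5.4999) (cross=-28.172)
θ=305°: ex = (C−B)/|BC| = (0.2608,-0.9654); ey = (0.9654,0.2608)
θ=305°: P = B + 2.04·ex + -3.35·ey = (-1.5548,-4.4814)

θ=190°: -3.08 -4.11
θ=247°: -2.12 -5.53
θ=305°: -1.55 -4.48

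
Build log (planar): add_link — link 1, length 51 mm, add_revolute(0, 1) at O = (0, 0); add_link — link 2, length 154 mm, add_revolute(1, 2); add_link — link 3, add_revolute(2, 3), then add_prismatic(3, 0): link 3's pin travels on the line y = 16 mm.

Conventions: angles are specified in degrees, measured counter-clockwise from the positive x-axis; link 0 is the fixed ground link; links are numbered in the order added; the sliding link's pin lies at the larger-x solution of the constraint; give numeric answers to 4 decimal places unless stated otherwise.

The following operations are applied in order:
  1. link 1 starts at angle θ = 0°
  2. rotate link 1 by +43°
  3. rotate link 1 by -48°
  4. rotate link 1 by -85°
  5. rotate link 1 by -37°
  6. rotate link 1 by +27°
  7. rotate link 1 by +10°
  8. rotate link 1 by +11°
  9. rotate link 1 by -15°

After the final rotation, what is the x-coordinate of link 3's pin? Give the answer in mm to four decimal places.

geometry: r = 51 mm, L = 154 mm, e = 16 mm; θ starts at 0°
rotate link 1 by +43°: θ ← 0° +43° = 43°
rotate link 1 by -48°: θ ← 43° -48° = -5°
rotate link 1 by -85°: θ ← -5° -85° = -90°
rotate link 1 by -37°: θ ← -90° -37° = -127°
rotate link 1 by +27°: θ ← -127° +27° = -100°
rotate link 1 by +10°: θ ← -100° +10° = -90°
rotate link 1 by +11°: θ ← -90° +11° = -79°
rotate link 1 by -15°: θ ← -79° -15° = -94°
crank pin P = (r cos θ, r sin θ) = (-3.557580, -50.875767)
h = r sin θ − e = -50.875767 − 16 = -66.875767
x = r cos θ + √(L² − h²) = -3.557580 + 138.721418 = 135.163838

135.1638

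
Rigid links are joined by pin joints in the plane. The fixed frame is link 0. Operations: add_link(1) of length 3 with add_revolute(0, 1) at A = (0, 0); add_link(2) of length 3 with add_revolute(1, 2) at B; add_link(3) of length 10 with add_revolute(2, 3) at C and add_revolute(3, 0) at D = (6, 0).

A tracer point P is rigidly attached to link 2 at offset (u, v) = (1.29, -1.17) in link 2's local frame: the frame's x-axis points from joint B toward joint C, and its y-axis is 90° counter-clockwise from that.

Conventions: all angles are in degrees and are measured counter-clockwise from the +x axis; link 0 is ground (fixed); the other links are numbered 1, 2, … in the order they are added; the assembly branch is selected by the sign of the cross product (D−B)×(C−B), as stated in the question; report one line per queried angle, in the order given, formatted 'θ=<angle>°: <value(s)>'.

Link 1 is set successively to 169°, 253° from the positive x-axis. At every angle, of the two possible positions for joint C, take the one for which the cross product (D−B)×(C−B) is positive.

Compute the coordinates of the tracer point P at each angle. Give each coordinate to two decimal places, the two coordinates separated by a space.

A=(0,0), D=(6.00,0)
θ=169°: B = A + 3.00·(cos169°, sin169°) = (-2.9449, 0.5724)
θ=169°: |BD| = 8.9632
θ=169°: circle(B,3.00) ∩ circle(D,10.00): a=-0.5947, h=2.9405
θ=169°:   candidates: C₊=(-3.3506,3.5449) cross=26.356; C₋=(-3.7262,-2.3240) cross=-26.356
θ=169°:   branch + wants cross > 0 → take C=(-3.3506,3.5449) (cross=26.356)
θ=169°: ex = (C−B)/|BC| = (-0.1352,0.9908); ey = (-0.9908,-0.1352)
θ=169°: P = B + 1.29·ex + -1.17·ey = (-1.9601,2.0088)
θ=253°: B = A + 3.00·(cos253°, sin253°) = (-0.8771, -2.8689)
θ=253°: |BD| = 7.4515
θ=253°: circle(B,3.00) ∩ circle(D,10.00): a=-2.3804, h=1.8259
θ=253°:   candidates: C₊=(-3.7770,-2.1002) cross=13.606; C₋=(-2.3710,-5.4705) cross=-13.606
θ=253°:   branch + wants cross > 0 → take C=(-3.7770,-2.1002) (cross=13.606)
θ=253°: ex = (C−B)/|BC| = (-0.9666,0.2562); ey = (-0.2562,-0.9666)
θ=253°: P = B + 1.29·ex + -1.17·ey = (-1.8243,-1.4074)

θ=169°: -1.96 2.01
θ=253°: -1.82 -1.41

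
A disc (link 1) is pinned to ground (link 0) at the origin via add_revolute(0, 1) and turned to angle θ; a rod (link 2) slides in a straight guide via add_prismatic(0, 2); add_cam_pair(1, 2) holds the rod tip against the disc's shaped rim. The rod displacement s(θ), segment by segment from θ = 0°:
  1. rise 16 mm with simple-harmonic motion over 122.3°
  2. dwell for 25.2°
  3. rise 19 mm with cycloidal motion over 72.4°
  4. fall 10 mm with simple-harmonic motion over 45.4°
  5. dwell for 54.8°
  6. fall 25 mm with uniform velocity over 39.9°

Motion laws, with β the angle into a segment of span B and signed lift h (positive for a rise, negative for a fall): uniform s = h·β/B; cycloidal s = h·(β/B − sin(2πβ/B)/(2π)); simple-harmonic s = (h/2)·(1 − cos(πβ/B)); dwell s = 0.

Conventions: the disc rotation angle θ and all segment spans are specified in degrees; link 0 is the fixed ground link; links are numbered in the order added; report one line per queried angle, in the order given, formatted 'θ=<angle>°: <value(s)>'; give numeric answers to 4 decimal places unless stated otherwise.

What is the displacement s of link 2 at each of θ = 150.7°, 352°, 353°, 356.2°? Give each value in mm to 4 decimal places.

segment 1 (0° to 122.3°, simple-harmonic, h = 16) is passed completely: s = 0.0000 + (16) = 16.0000
segment 2 (122.3° to 147.5°, dwell): s unchanged at 16.0000
θ = 150.7° falls in segment 3 (147.5° to 219.9°, cycloidal, h = 19): β = 150.7 − 147.5 = 3.2°, B = 72.4°; Δs = 19·(0.0442 − sin(2π·0.0442)/(2π)) = 0.0108; s = 16.0000 + 0.0108 = 16.0108
segment 3 (147.5° to 219.9°, cycloidal, h = 19) is passed completely: s = 16.0000 + (19) = 35.0000
segment 4 (219.9° to 265.3°, simple-harmonic, h = -10) is passed completely: s = 35.0000 + (-10) = 25.0000
segment 5 (265.3° to 320.1°, dwell): s unchanged at 25.0000
θ = 352° falls in segment 6 (320.1° to 360°, uniform, h = -25): β = 352 − 320.1 = 31.9°, B = 39.9°; Δs = -25·31.9/39.9 = -19.9875; s = 25.0000 − 19.9875 = 5.0125
θ = 353° falls in segment 6 (320.1° to 360°, uniform, h = -25): β = 353 − 320.1 = 32.9°, B = 39.9°; Δs = -25·32.9/39.9 = -20.6140; s = 25.0000 − 20.6140 = 4.3860
θ = 356.2° falls in segment 6 (320.1° to 360°, uniform, h = -25): β = 356.2 − 320.1 = 36.1°, B = 39.9°; Δs = -25·36.1/39.9 = -22.6190; s = 25.0000 − 22.6190 = 2.3810

θ=150.7°: 16.0108
θ=352°: 5.0125
θ=353°: 4.3860
θ=356.2°: 2.3810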